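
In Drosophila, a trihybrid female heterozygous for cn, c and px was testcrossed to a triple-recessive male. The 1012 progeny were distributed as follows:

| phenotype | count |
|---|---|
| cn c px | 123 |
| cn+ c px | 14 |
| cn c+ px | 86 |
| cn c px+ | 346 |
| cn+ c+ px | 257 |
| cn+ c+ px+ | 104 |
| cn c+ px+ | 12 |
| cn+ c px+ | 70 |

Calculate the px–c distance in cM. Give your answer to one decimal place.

25.0 cM

The two most frequent reciprocal classes, cn+ c+ px and cn c px+, are the parental types, so the F1 was cn+ c+ px / cn c px+.
The two rarest classes, cn+ c px and cn c+ px+, are the double crossovers. Comparing them with the parentals, only the c allele has switched, so c is the middle locus and the order is px – c – cn.
Crossovers in the px–c interval produce the single-crossover classes cn+ c+ px+ and cn c px (104 + 123 = 227) plus the double crossovers (26).
RF(px–c) = (227 + 26) / 1012 = 253/1012 = 0.2500 → 25.0 cM.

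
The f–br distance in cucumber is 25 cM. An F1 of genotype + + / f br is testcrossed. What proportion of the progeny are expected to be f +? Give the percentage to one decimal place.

A map distance of 25 cM corresponds to a recombination frequency of 0.250.
The F1 is + + / f br, so f + is a recombinant gamete class with expected frequency r/2 = 0.250/2 = 0.1250.
That is 0.1250 = 12.5% of the progeny.

12.5%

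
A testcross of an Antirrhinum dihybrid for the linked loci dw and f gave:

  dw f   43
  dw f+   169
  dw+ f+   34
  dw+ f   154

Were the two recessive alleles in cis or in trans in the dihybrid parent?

trans

The two most frequent classes are dw+ f (154) and dw f+ (169); these are the parental (non-recombinant) types.
So the F1 carried dw+ f on one chromosome and dw f+ on the other — the recessive alleles are on opposite chromosomes (trans / repulsion).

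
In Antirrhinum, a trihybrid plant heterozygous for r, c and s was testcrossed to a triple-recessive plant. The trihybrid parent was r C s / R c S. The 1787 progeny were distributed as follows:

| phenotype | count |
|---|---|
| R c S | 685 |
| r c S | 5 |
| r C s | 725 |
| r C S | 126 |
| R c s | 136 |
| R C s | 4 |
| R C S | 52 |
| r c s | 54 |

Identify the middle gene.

The two rarest classes, R C s and r c S, are the double crossovers. Comparing them with the parentals, only the r allele has switched, so r is the middle locus and the order is s – r – c.

r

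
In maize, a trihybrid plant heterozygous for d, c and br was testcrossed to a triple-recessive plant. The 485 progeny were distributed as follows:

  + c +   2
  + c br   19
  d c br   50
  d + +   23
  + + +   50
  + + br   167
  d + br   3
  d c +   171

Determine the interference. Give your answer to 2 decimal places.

0.51

The two most frequent reciprocal classes, + + br and d c +, are the parental types, so the F1 was + + br / d c +.
The two rarest classes, d + br and + c +, are the double crossovers. Comparing them with the parentals, only the d allele has switched, so d is the middle locus and the order is br – d – c.
br–d: (100 + 5)/485 = 0.2165; d–c: (42 + 5)/485 = 0.0969.
Expected DCO frequency = 0.2165 × 0.0969 ≈ 0.02098; observed = 5/485 ≈ 0.01031.
Coefficient of coincidence = 0.01031/0.02098 ≈ 0.49; interference = 1 − 0.49 = 0.51.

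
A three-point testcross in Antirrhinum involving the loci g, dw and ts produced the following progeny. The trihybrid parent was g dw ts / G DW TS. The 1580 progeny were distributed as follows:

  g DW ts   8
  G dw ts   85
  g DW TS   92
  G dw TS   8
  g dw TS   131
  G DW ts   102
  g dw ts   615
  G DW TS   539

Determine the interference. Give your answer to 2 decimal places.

0.47

The two rarest classes, g DW ts and G dw TS, are the double crossovers. Comparing them with the parentals, only the dw allele has switched, so dw is the middle locus and the order is ts – dw – g.
ts–dw: (233 + 16)/1580 = 0.1576; dw–g: (177 + 16)/1580 = 0.1222.
Expected DCO frequency = 0.1576 × 0.1222 ≈ 0.01926; observed = 16/1580 ≈ 0.01013.
Coefficient of coincidence = 0.01013/0.01926 ≈ 0.53; interference = 1 − 0.53 = 0.47.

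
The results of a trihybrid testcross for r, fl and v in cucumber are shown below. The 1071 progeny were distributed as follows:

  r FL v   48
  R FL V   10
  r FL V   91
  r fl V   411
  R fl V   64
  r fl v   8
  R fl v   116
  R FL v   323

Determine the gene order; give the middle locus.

The two most frequent reciprocal classes, R FL v and r fl V, are the parental types, so the F1 was R FL v / r fl V.
The two rarest classes, R FL V and r fl v, are the double crossovers. Comparing them with the parentals, only the v allele has switched, so v is the middle locus and the order is fl – v – r.

v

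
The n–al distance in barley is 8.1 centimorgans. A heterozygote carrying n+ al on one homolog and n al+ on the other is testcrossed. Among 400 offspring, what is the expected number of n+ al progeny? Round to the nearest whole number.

A map distance of 8.1 centimorgans corresponds to a recombination frequency of 0.081.
The F1 is n+ al / n al+, so n+ al is a parental gamete class with expected frequency (1 − r)/2 = 0.919/2 = 0.4595.
Expected number = 0.4595 × 400 = 183.80 ≈ 184.

184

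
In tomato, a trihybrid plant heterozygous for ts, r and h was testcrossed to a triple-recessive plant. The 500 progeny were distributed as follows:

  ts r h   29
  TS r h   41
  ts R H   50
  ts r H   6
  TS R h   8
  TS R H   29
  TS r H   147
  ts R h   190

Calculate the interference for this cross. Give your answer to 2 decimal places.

The two most frequent reciprocal classes, TS r H and ts R h, are the parental types, so the F1 was TS r H / ts R h.
The two rarest classes, ts r H and TS R h, are the double crossovers. Comparing them with the parentals, only the ts allele has switched, so ts is the middle locus and the order is h – ts – r.
h–ts: (91 + 14)/500 = 0.2100; ts–r: (58 + 14)/500 = 0.1440.
Expected DCO frequency = 0.2100 × 0.1440 ≈ 0.03024; observed = 14/500 ≈ 0.02800.
Coefficient of coincidence = 0.02800/0.03024 ≈ 0.93; interference = 1 − 0.93 = 0.07.

0.07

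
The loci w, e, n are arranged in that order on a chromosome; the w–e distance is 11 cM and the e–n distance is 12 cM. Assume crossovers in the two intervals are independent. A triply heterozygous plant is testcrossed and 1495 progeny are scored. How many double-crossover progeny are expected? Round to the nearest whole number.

20

Map distances give recombination frequencies of 0.110 and 0.120 for the two intervals.
With no interference, expected double-crossover frequency = 0.110 × 0.120 = 0.01320.
Expected number = 0.01320 × 1495 = 19.73 ≈ 20.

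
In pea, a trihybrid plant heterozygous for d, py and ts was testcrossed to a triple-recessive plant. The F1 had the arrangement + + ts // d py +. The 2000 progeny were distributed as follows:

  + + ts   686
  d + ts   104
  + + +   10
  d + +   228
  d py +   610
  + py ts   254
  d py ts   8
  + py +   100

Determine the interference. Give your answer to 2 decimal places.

0.68

The two rarest classes, + + + and d py ts, are the double crossovers. Comparing them with the parentals, only the ts allele has switched, so ts is the middle locus and the order is py – ts – d.
py–ts: (482 + 18)/2000 = 0.2500; ts–d: (204 + 18)/2000 = 0.1110.
Expected DCO frequency = 0.2500 × 0.1110 ≈ 0.02775; observed = 18/2000 ≈ 0.00900.
Coefficient of coincidence = 0.00900/0.02775 ≈ 0.32; interference = 1 − 0.32 = 0.68.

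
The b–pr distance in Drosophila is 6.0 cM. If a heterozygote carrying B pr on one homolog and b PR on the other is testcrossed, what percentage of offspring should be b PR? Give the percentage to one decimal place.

47.0%

A map distance of 6.0 cM corresponds to a recombination frequency of 0.060.
The F1 is B pr / b PR, so b PR is a parental gamete class with expected frequency (1 − r)/2 = 0.940/2 = 0.4700.
That is 0.4700 = 47.0% of the progeny.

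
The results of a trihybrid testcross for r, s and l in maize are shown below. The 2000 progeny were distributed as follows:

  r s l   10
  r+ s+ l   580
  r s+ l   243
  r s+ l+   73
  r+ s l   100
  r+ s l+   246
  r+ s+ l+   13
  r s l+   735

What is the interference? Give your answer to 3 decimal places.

0.542

The two most frequent reciprocal classes, r+ s+ l and r s l+, are the parental types, so the F1 was r+ s+ l / r s l+.
The two rarest classes, r+ s+ l+ and r s l, are the double crossovers. Comparing them with the parentals, only the l allele has switched, so l is the middle locus and the order is s – l – r.
s–l: (173 + 23)/2000 = 0.0980; l–r: (489 + 23)/2000 = 0.2560.
Expected DCO frequency = 0.0980 × 0.2560 ≈ 0.02509; observed = 23/2000 ≈ 0.01150.
Coefficient of coincidence = 0.01150/0.02509 ≈ 0.458; interference = 1 − 0.458 = 0.542.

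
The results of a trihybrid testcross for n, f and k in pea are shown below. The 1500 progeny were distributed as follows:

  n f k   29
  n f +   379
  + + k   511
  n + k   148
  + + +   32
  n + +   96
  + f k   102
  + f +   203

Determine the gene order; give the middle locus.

k

The two most frequent reciprocal classes, + + k and n f +, are the parental types, so the F1 was + + k / n f +.
The two rarest classes, + + + and n f k, are the double crossovers. Comparing them with the parentals, only the k allele has switched, so k is the middle locus and the order is f – k – n.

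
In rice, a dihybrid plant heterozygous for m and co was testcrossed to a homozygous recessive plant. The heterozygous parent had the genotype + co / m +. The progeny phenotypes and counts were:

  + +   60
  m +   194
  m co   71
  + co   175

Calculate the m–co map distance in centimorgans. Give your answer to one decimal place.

26.2 centimorgans

The recombinant classes are + + and m co: 60 + 71 = 131.
Recombination frequency = 131/500 = 0.2620 ≈ 26.2%, i.e. 26.2 centimorgans.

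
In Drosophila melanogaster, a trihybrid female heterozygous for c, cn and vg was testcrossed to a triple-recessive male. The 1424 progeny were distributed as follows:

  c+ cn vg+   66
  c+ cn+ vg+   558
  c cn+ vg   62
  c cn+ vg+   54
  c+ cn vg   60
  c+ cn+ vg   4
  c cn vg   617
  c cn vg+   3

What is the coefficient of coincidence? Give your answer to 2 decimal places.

0.61

The two most frequent reciprocal classes, c+ cn+ vg+ and c cn vg, are the parental types, so the F1 was c+ cn+ vg+ / c cn vg.
The two rarest classes, c+ cn+ vg and c cn vg+, are the double crossovers. Comparing them with the parentals, only the vg allele has switched, so vg is the middle locus and the order is c – vg – cn.
c–vg: (114 + 7)/1424 = 0.0850; vg–cn: (128 + 7)/1424 = 0.0948.
Expected DCO frequency = 0.0850 × 0.0948 ≈ 0.00806; observed = 7/1424 ≈ 0.00492.
Coefficient of coincidence = 0.00492/0.00806 ≈ 0.61.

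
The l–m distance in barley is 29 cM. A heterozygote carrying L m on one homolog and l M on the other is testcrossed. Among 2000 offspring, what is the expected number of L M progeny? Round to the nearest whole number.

290

A map distance of 29 cM corresponds to a recombination frequency of 0.290.
The F1 is L m / l M, so L M is a recombinant gamete class with expected frequency r/2 = 0.290/2 = 0.1450.
Expected number = 0.1450 × 2000 = 290.00 ≈ 290.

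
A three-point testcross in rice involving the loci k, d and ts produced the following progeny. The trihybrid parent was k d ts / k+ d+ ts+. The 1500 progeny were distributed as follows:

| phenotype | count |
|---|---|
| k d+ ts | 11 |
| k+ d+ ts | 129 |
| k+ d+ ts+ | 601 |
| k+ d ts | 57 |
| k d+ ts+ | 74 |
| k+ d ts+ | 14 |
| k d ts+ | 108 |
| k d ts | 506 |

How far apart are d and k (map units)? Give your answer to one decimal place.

The two rarest classes, k d+ ts and k+ d ts+, are the double crossovers. Comparing them with the parentals, only the d allele has switched, so d is the middle locus and the order is k – d – ts.
Crossovers in the k–d interval produce the single-crossover classes k+ d ts and k d+ ts+ (57 + 74 = 131) plus the double crossovers (25).
RF(k–d) = (131 + 25) / 1500 = 156/1500 = 0.1040 → 10.4 map units.

10.4 map units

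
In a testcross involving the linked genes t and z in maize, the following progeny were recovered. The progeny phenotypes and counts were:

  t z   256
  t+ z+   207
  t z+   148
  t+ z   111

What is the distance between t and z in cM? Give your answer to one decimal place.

The two most frequent classes, t+ z+ (207) and t z (256), are the parental types, so the F1 was t+ z+ / t z.
The recombinant classes are t+ z and t z+: 111 + 148 = 259.
Recombination frequency = 259/722 = 0.3587 ≈ 35.9%, i.e. 35.9 cM.

35.9 cM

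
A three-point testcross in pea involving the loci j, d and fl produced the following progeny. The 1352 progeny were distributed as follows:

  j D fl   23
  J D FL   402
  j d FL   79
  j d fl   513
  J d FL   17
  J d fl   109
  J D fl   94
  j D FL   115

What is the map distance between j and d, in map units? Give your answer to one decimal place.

19.5 map units

The two most frequent reciprocal classes, j d fl and J D FL, are the parental types, so the F1 was j d fl / J D FL.
The two rarest classes, j D fl and J d FL, are the double crossovers. Comparing them with the parentals, only the d allele has switched, so d is the middle locus and the order is j – d – fl.
Crossovers in the j–d interval produce the single-crossover classes J d fl and j D FL (109 + 115 = 224) plus the double crossovers (40).
RF(j–d) = (224 + 40) / 1352 = 264/1352 = 0.1953 → 19.5 map units.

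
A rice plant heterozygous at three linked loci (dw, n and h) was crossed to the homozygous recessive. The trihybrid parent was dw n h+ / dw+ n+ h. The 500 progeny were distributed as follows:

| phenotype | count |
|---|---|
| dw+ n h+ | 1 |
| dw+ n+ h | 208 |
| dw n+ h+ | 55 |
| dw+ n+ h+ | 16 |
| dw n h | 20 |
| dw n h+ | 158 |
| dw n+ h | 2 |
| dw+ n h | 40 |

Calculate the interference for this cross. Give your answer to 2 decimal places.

The two rarest classes, dw+ n h+ and dw n+ h, are the double crossovers. Comparing them with the parentals, only the dw allele has switched, so dw is the middle locus and the order is n – dw – h.
n–dw: (95 + 3)/500 = 0.1960; dw–h: (36 + 3)/500 = 0.0780.
Expected DCO frequency = 0.1960 × 0.0780 ≈ 0.01529; observed = 3/500 ≈ 0.00600.
Coefficient of coincidence = 0.00600/0.01529 ≈ 0.39; interference = 1 − 0.39 = 0.61.

0.61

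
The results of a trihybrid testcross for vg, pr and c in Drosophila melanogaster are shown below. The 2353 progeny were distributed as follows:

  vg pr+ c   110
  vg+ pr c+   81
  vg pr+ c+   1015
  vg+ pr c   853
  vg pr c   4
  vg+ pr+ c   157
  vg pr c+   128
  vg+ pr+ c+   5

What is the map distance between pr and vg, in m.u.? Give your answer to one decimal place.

12.5 m.u.

The two most frequent reciprocal classes, vg+ pr c and vg pr+ c+, are the parental types, so the F1 was vg+ pr c / vg pr+ c+.
The two rarest classes, vg pr c and vg+ pr+ c+, are the double crossovers. Comparing them with the parentals, only the vg allele has switched, so vg is the middle locus and the order is c – vg – pr.
Crossovers in the vg–pr interval produce the single-crossover classes vg+ pr+ c and vg pr c+ (157 + 128 = 285) plus the double crossovers (9).
RF(vg–pr) = (285 + 9) / 2353 = 294/2353 = 0.1249 → 12.5 m.u.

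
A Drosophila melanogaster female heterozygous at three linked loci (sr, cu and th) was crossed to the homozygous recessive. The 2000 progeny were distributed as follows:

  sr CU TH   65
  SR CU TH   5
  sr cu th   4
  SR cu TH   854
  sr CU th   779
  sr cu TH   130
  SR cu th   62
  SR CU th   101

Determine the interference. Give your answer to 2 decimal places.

0.45

The two most frequent reciprocal classes, sr CU th and SR cu TH, are the parental types, so the F1 was sr CU th / SR cu TH.
The two rarest classes, sr cu th and SR CU TH, are the double crossovers. Comparing them with the parentals, only the cu allele has switched, so cu is the middle locus and the order is sr – cu – th.
sr–cu: (231 + 9)/2000 = 0.1200; cu–th: (127 + 9)/2000 = 0.0680.
Expected DCO frequency = 0.1200 × 0.0680 ≈ 0.00816; observed = 9/2000 ≈ 0.00450.
Coefficient of coincidence = 0.00450/0.00816 ≈ 0.55; interference = 1 − 0.55 = 0.45.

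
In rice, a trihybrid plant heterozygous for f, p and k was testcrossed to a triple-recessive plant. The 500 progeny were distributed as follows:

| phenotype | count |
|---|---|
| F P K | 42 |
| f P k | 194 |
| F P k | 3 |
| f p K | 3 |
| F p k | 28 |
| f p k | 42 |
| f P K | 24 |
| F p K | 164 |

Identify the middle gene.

The two most frequent reciprocal classes, F p K and f P k, are the parental types, so the F1 was F p K / f P k.
The two rarest classes, f p K and F P k, are the double crossovers. Comparing them with the parentals, only the f allele has switched, so f is the middle locus and the order is k – f – p.

f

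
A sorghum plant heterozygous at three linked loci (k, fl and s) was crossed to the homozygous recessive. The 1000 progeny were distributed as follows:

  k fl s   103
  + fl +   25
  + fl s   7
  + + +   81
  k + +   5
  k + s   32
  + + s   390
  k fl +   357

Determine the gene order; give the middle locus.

fl

The two most frequent reciprocal classes, + + s and k fl +, are the parental types, so the F1 was + + s / k fl +.
The two rarest classes, + fl s and k + +, are the double crossovers. Comparing them with the parentals, only the fl allele has switched, so fl is the middle locus and the order is k – fl – s.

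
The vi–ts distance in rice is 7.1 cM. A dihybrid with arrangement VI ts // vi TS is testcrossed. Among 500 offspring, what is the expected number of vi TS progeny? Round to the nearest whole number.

232

A map distance of 7.1 cM corresponds to a recombination frequency of 0.071.
The F1 is VI ts / vi TS, so vi TS is a parental gamete class with expected frequency (1 − r)/2 = 0.929/2 = 0.4645.
Expected number = 0.4645 × 500 = 232.25 ≈ 232.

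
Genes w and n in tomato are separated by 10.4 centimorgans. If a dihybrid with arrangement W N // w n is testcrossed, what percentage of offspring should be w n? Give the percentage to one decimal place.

A map distance of 10.4 centimorgans corresponds to a recombination frequency of 0.104.
The F1 is W N / w n, so w n is a parental gamete class with expected frequency (1 − r)/2 = 0.896/2 = 0.4480.
That is 0.4480 = 44.8% of the progeny.

44.8%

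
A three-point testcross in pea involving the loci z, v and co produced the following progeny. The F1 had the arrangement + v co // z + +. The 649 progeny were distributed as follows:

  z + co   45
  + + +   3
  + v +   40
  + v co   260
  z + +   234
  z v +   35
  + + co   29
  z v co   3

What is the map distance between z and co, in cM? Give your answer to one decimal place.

14.0 cM

The two rarest classes, z v co and + + +, are the double crossovers. Comparing them with the parentals, only the z allele has switched, so z is the middle locus and the order is co – z – v.
Crossovers in the co–z interval produce the single-crossover classes + v + and z + co (40 + 45 = 85) plus the double crossovers (6).
RF(co–z) = (85 + 6) / 649 = 91/649 = 0.1402 → 14.0 cM.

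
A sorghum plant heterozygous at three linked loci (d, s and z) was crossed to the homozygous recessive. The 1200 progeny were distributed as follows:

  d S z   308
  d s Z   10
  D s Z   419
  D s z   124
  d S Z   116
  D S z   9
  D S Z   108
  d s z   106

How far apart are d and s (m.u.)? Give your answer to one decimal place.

The two most frequent reciprocal classes, D s Z and d S z, are the parental types, so the F1 was D s Z / d S z.
The two rarest classes, d s Z and D S z, are the double crossovers. Comparing them with the parentals, only the d allele has switched, so d is the middle locus and the order is s – d – z.
Crossovers in the s–d interval produce the single-crossover classes D S Z and d s z (108 + 106 = 214) plus the double crossovers (19).
RF(s–d) = (214 + 19) / 1200 = 233/1200 = 0.1942 → 19.4 m.u.

19.4 m.u.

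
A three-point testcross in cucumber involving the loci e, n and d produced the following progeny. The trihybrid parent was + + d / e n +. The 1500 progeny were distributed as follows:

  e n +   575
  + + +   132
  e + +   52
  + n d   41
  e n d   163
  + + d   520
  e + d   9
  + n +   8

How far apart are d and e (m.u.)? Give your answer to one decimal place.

The two rarest classes, e + d and + n +, are the double crossovers. Comparing them with the parentals, only the e allele has switched, so e is the middle locus and the order is n – e – d.
Crossovers in the e–d interval produce the single-crossover classes + + + and e n d (132 + 163 = 295) plus the double crossovers (17).
RF(e–d) = (295 + 17) / 1500 = 312/1500 = 0.2080 → 20.8 m.u.

20.8 m.u.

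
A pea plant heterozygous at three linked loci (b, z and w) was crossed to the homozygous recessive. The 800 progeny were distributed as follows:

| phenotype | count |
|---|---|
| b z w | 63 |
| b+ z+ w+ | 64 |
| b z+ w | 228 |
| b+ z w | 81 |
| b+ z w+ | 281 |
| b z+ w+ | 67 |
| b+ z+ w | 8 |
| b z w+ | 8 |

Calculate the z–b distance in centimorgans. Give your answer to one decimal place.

17.9 centimorgans

The two most frequent reciprocal classes, b+ z w+ and b z+ w, are the parental types, so the F1 was b+ z w+ / b z+ w.
The two rarest classes, b z w+ and b+ z+ w, are the double crossovers. Comparing them with the parentals, only the b allele has switched, so b is the middle locus and the order is w – b – z.
Crossovers in the b–z interval produce the single-crossover classes b+ z+ w+ and b z w (64 + 63 = 127) plus the double crossovers (16).
RF(b–z) = (127 + 16) / 800 = 143/800 = 0.1787 → 17.9 centimorgans.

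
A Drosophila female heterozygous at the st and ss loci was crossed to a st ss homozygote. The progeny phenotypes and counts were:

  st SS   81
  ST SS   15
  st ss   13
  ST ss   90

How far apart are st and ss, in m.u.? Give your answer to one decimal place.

14.1 m.u.

The two most frequent classes, ST ss (90) and st SS (81), are the parental types, so the F1 was ST ss / st SS.
The recombinant classes are ST SS and st ss: 15 + 13 = 28.
Recombination frequency = 28/199 = 0.1407 ≈ 14.1%, i.e. 14.1 m.u.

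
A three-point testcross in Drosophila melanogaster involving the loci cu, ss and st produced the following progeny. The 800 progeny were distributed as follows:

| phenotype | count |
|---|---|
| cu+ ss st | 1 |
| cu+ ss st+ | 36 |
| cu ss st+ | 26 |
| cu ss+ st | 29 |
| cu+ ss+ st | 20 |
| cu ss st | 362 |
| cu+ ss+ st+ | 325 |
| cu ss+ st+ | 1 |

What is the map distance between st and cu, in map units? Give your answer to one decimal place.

6.0 map units

The two most frequent reciprocal classes, cu ss st and cu+ ss+ st+, are the parental types, so the F1 was cu ss st / cu+ ss+ st+.
The two rarest classes, cu+ ss st and cu ss+ st+, are the double crossovers. Comparing them with the parentals, only the cu allele has switched, so cu is the middle locus and the order is st – cu – ss.
Crossovers in the st–cu interval produce the single-crossover classes cu ss st+ and cu+ ss+ st (26 + 20 = 46) plus the double crossovers (2).
RF(st–cu) = (46 + 2) / 800 = 48/800 = 0.0600 → 6.0 map units.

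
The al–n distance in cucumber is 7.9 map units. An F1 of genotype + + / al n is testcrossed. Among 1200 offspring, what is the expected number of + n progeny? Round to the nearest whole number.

A map distance of 7.9 map units corresponds to a recombination frequency of 0.079.
The F1 is + + / al n, so + n is a recombinant gamete class with expected frequency r/2 = 0.079/2 = 0.0395.
Expected number = 0.0395 × 1200 = 47.40 ≈ 47.

47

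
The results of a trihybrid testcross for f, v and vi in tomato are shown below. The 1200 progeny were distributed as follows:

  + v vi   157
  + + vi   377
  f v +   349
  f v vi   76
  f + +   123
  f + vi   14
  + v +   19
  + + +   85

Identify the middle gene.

f

The two most frequent reciprocal classes, + + vi and f v +, are the parental types, so the F1 was + + vi / f v +.
The two rarest classes, f + vi and + v +, are the double crossovers. Comparing them with the parentals, only the f allele has switched, so f is the middle locus and the order is v – f – vi.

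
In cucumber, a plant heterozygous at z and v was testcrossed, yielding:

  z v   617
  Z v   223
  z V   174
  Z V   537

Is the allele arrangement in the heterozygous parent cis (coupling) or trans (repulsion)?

cis

The two most frequent classes are Z V (537) and z v (617); these are the parental (non-recombinant) types.
So the F1 carried Z V on one chromosome and z v on the other — the recessive alleles are on the same chromosome (cis / coupling).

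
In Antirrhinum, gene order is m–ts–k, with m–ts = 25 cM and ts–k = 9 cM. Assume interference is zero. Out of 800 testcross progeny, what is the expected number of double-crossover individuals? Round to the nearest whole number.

18

Map distances give recombination frequencies of 0.250 and 0.090 for the two intervals.
With no interference, expected double-crossover frequency = 0.250 × 0.090 = 0.02250.
Expected number = 0.02250 × 800 = 18.00 ≈ 18.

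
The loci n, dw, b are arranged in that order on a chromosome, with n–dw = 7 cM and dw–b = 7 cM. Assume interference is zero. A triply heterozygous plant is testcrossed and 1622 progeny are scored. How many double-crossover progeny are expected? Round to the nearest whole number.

Map distances give recombination frequencies of 0.070 and 0.070 for the two intervals.
With no interference, expected double-crossover frequency = 0.070 × 0.070 = 0.00490.
Expected number = 0.00490 × 1622 = 7.95 ≈ 8.

8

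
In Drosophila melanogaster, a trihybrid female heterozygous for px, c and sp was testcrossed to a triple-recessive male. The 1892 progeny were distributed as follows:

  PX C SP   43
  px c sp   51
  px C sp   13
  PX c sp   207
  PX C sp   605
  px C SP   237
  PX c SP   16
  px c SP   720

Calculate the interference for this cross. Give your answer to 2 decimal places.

The two most frequent reciprocal classes, PX C sp and px c SP, are the parental types, so the F1 was PX C sp / px c SP.
The two rarest classes, px C sp and PX c SP, are the double crossovers. Comparing them with the parentals, only the px allele has switched, so px is the middle locus and the order is c – px – sp.
c–px: (444 + 29)/1892 = 0.2500; px–sp: (94 + 29)/1892 = 0.0650.
Expected DCO frequency = 0.2500 × 0.0650 ≈ 0.01625; observed = 29/1892 ≈ 0.01533.
Coefficient of coincidence = 0.01533/0.01625 ≈ 0.94; interference = 1 − 0.94 = 0.06.

0.06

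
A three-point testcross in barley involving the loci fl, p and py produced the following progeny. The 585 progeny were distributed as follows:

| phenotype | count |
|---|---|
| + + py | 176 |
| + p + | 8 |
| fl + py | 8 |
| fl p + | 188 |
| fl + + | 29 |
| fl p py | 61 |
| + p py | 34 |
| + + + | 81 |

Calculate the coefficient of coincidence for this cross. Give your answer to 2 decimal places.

0.75

The two most frequent reciprocal classes, + + py and fl p +, are the parental types, so the F1 was + + py / fl p +.
The two rarest classes, fl + py and + p +, are the double crossovers. Comparing them with the parentals, only the fl allele has switched, so fl is the middle locus and the order is p – fl – py.
p–fl: (63 + 16)/585 = 0.1350; fl–py: (142 + 16)/585 = 0.2701.
Expected DCO frequency = 0.1350 × 0.2701 ≈ 0.03646; observed = 16/585 ≈ 0.02735.
Coefficient of coincidence = 0.02735/0.03646 ≈ 0.75.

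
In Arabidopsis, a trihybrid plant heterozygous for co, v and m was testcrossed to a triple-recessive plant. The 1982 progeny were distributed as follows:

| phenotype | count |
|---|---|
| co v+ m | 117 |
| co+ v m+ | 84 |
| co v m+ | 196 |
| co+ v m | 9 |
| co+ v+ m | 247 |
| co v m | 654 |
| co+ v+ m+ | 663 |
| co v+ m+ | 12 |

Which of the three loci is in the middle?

The two most frequent reciprocal classes, co v m and co+ v+ m+, are the parental types, so the F1 was co v m / co+ v+ m+.
The two rarest classes, co+ v m and co v+ m+, are the double crossovers. Comparing them with the parentals, only the co allele has switched, so co is the middle locus and the order is v – co – m.

co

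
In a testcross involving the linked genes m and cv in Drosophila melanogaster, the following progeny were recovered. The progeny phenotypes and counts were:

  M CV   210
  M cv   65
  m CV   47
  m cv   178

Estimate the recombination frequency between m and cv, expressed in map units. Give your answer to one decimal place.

22.4 map units

The two most frequent classes, M CV (210) and m cv (178), are the parental types, so the F1 was M CV / m cv.
The recombinant classes are M cv and m CV: 65 + 47 = 112.
Recombination frequency = 112/500 = 0.2240 ≈ 22.4%, i.e. 22.4 map units.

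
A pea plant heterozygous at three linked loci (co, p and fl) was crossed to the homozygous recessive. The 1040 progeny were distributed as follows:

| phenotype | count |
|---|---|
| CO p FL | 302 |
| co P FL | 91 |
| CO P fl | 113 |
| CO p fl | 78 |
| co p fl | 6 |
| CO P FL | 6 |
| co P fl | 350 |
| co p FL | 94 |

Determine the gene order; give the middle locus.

p

The two most frequent reciprocal classes, co P fl and CO p FL, are the parental types, so the F1 was co P fl / CO p FL.
The two rarest classes, co p fl and CO P FL, are the double crossovers. Comparing them with the parentals, only the p allele has switched, so p is the middle locus and the order is fl – p – co.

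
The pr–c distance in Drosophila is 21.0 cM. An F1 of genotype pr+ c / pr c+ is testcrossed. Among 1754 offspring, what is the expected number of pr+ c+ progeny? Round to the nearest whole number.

184

A map distance of 21.0 cM corresponds to a recombination frequency of 0.210.
The F1 is pr+ c / pr c+, so pr+ c+ is a recombinant gamete class with expected frequency r/2 = 0.210/2 = 0.1050.
Expected number = 0.1050 × 1754 = 184.17 ≈ 184.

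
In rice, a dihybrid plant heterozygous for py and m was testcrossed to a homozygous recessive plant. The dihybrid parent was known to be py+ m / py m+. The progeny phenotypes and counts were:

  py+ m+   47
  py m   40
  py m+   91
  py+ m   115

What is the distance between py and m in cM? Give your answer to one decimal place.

29.7 cM

The recombinant classes are py+ m+ and py m: 47 + 40 = 87.
Recombination frequency = 87/293 = 0.2969 ≈ 29.7%, i.e. 29.7 cM.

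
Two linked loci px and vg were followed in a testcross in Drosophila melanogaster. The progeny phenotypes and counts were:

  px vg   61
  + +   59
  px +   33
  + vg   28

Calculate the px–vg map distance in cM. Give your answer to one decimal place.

33.7 cM

The two most frequent classes, + + (59) and px vg (61), are the parental types, so the F1 was + + / px vg.
The recombinant classes are + vg and px +: 28 + 33 = 61.
Recombination frequency = 61/181 = 0.3370 ≈ 33.7%, i.e. 33.7 cM.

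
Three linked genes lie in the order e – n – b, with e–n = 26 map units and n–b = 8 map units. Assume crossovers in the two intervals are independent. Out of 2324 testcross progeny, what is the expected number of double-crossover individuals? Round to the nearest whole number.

48

Map distances give recombination frequencies of 0.260 and 0.080 for the two intervals.
With no interference, expected double-crossover frequency = 0.260 × 0.080 = 0.02080.
Expected number = 0.02080 × 2324 = 48.34 ≈ 48.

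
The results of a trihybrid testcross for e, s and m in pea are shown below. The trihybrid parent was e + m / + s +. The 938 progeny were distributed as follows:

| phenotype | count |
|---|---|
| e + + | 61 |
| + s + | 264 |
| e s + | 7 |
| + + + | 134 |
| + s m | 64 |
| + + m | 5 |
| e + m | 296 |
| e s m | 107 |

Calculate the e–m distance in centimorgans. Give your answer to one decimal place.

The two rarest classes, + + m and e s +, are the double crossovers. Comparing them with the parentals, only the e allele has switched, so e is the middle locus and the order is m – e – s.
Crossovers in the m–e interval produce the single-crossover classes e + + and + s m (61 + 64 = 125) plus the double crossovers (12).
RF(m–e) = (125 + 12) / 938 = 137/938 = 0.1461 → 14.6 centimorgans.

14.6 centimorgans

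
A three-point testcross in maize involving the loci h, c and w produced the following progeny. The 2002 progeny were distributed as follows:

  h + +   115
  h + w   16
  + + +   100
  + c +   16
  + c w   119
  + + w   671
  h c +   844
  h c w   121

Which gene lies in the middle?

The two most frequent reciprocal classes, + + w and h c +, are the parental types, so the F1 was + + w / h c +.
The two rarest classes, h + w and + c +, are the double crossovers. Comparing them with the parentals, only the h allele has switched, so h is the middle locus and the order is w – h – c.

h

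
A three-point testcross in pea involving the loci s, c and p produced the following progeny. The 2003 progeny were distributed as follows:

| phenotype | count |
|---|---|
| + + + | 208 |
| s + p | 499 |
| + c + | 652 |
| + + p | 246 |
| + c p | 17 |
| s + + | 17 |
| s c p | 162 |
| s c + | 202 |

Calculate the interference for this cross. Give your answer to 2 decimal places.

0.65

The two most frequent reciprocal classes, s + p and + c +, are the parental types, so the F1 was s + p / + c +.
The two rarest classes, s + + and + c p, are the double crossovers. Comparing them with the parentals, only the p allele has switched, so p is the middle locus and the order is c – p – s.
c–p: (370 + 34)/2003 = 0.2017; p–s: (448 + 34)/2003 = 0.2406.
Expected DCO frequency = 0.2017 × 0.2406 ≈ 0.04853; observed = 34/2003 ≈ 0.01697.
Coefficient of coincidence = 0.01697/0.04853 ≈ 0.35; interference = 1 − 0.35 = 0.65.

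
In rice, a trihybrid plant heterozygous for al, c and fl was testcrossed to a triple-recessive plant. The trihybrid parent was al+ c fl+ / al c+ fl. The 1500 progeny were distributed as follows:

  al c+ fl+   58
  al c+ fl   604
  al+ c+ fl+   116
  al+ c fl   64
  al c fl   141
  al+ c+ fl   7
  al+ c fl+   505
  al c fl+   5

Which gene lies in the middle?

The two rarest classes, al c fl+ and al+ c+ fl, are the double crossovers. Comparing them with the parentals, only the al allele has switched, so al is the middle locus and the order is fl – al – c.

al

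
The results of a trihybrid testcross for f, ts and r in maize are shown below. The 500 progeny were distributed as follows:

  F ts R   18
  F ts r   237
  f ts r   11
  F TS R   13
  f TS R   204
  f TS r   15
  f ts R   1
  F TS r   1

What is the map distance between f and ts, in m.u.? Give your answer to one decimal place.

The two most frequent reciprocal classes, f TS R and F ts r, are the parental types, so the F1 was f TS R / F ts r.
The two rarest classes, f ts R and F TS r, are the double crossovers. Comparing them with the parentals, only the ts allele has switched, so ts is the middle locus and the order is r – ts – f.
Crossovers in the ts–f interval produce the single-crossover classes F TS R and f ts r (13 + 11 = 24) plus the double crossovers (2).
RF(ts–f) = (24 + 2) / 500 = 26/500 = 0.0520 → 5.2 m.u.

5.2 m.u.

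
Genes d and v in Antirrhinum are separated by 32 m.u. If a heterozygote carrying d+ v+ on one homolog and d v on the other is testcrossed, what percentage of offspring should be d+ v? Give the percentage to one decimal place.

16.0%

A map distance of 32 m.u. corresponds to a recombination frequency of 0.320.
The F1 is d+ v+ / d v, so d+ v is a recombinant gamete class with expected frequency r/2 = 0.320/2 = 0.1600.
That is 0.1600 = 16.0% of the progeny.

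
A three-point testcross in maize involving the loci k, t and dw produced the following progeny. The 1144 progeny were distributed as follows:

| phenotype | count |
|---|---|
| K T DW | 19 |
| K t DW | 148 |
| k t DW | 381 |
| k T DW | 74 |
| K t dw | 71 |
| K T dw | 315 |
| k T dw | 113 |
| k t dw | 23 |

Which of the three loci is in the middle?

dw

The two most frequent reciprocal classes, K T dw and k t DW, are the parental types, so the F1 was K T dw / k t DW.
The two rarest classes, K T DW and k t dw, are the double crossovers. Comparing them with the parentals, only the dw allele has switched, so dw is the middle locus and the order is k – dw – t.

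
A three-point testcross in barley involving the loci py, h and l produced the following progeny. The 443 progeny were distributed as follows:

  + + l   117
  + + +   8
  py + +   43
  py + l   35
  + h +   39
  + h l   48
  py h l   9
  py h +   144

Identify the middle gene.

l

The two most frequent reciprocal classes, + + l and py h +, are the parental types, so the F1 was + + l / py h +.
The two rarest classes, + + + and py h l, are the double crossovers. Comparing them with the parentals, only the l allele has switched, so l is the middle locus and the order is h – l – py.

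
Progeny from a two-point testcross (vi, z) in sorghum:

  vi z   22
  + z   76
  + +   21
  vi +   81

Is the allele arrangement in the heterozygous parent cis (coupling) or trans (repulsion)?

trans

The two most frequent classes are + z (76) and vi + (81); these are the parental (non-recombinant) types.
So the F1 carried + z on one chromosome and vi + on the other — the recessive alleles are on opposite chromosomes (trans / repulsion).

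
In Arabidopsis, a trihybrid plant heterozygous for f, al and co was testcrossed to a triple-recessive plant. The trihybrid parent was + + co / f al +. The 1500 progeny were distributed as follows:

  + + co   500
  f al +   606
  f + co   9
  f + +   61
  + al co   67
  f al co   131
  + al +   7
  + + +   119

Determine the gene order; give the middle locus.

The two rarest classes, f + co and + al +, are the double crossovers. Comparing them with the parentals, only the f allele has switched, so f is the middle locus and the order is co – f – al.

f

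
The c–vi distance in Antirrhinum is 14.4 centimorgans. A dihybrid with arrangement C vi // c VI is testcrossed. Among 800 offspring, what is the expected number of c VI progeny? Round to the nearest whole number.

A map distance of 14.4 centimorgans corresponds to a recombination frequency of 0.144.
The F1 is C vi / c VI, so c VI is a parental gamete class with expected frequency (1 − r)/2 = 0.856/2 = 0.4280.
Expected number = 0.4280 × 800 = 342.40 ≈ 342.

342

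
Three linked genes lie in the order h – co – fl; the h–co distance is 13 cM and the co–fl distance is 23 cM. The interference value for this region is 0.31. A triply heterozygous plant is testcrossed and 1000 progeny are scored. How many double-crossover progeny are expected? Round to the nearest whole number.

21

Map distances give recombination frequencies of 0.130 and 0.230 for the two intervals.
With interference 0.31 (so coincidence = 0.69), expected double-crossover frequency = 0.130 × 0.230 × 0.69 = 0.02063.
Expected number = 0.02063 × 1000 = 20.63 ≈ 21.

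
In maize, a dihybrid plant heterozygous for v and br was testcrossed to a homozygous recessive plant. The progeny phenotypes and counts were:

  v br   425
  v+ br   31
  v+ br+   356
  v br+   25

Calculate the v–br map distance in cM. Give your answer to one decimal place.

The two most frequent classes, v+ br+ (356) and v br (425), are the parental types, so the F1 was v+ br+ / v br.
The recombinant classes are v+ br and v br+: 31 + 25 = 56.
Recombination frequency = 56/837 = 0.0669 ≈ 6.7%, i.e. 6.7 cM.

6.7 cM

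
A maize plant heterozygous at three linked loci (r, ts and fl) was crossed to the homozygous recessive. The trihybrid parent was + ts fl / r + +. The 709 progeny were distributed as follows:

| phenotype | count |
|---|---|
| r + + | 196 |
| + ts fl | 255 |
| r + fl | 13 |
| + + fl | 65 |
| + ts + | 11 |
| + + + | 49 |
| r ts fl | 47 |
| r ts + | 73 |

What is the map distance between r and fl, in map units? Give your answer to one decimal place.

The two rarest classes, + ts + and r + fl, are the double crossovers. Comparing them with the parentals, only the fl allele has switched, so fl is the middle locus and the order is ts – fl – r.
Crossovers in the fl–r interval produce the single-crossover classes r ts fl and + + + (47 + 49 = 96) plus the double crossovers (24).
RF(fl–r) = (96 + 24) / 709 = 120/709 = 0.1693 → 16.9 map units.

16.9 map units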